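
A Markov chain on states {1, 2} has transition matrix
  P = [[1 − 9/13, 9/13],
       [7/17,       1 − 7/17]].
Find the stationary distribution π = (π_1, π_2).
π_1 = 91/244, π_2 = 153/244

Solve πP = π with π_1 + π_2 = 1. From πP = π: π_1 · (1 − 9/13) + π_2 · 7/17 = π_1 ⇒ π_2 · 7/17 = π_1 · 9/13 ⇒ π_2/π_1 = (9/13)/(7/17) = 153/91. Together with π_1 + π_2 = 1:
  π_1 = (7/17)/(9/13 + 7/17) = (7/17)/(244/221) = 91/244,
  π_2 = (9/13)/(9/13 + 7/17) = (9/13)/(244/221) = 153/244.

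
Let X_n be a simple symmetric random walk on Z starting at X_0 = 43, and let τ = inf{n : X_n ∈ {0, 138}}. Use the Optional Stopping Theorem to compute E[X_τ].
E[X_τ] = 43

X_n is a martingale and τ is a bounded-mean stopping time (indeed τ is finite a.s. with bounded expectation since the walk is in a bounded region). By the OST, E[X_τ] = E[X_0] = 43. Equivalently: E[X_τ] = 138 · P(hit 138 first) + 0 · P(hit 0 first) = 138 · (43/138) = 43.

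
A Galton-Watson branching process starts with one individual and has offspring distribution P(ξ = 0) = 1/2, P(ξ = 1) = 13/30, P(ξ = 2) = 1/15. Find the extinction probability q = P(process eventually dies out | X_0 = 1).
q = 1

Mean offspring μ = 0·1/2 + 1·13/30 + 2·1/15 = 17/30 ≤ 1. For μ ≤ 1 with offspring not concentrated at 1, the Galton-Watson process goes extinct almost surely, so q = 1.
(Algebraic check: The pgf is f(s) = 1/2 + 13/30·s + 1/15·s². The extinction probability q is the smallest fixed point of f in [0, 1]. Setting s = f(s):
  1/15·s² + (13/30 − 1)·s + 1/2 = 0
  1/15·s² − (1/2 + 1/15)·s + 1/2 = 0
which factors as (s − 1)·(1/15·s − 1/2) = 0, giving roots s = 1 and s = (1/2)/(1/15) = 15/2. Since 15/2 ≥ 1, the smallest root in [0, 1] is s = 1.)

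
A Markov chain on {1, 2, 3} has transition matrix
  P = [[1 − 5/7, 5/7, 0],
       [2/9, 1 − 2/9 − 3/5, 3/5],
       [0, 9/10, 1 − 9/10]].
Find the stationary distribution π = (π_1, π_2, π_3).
π = (14/89, 45/89, 30/89)

This is a birth-death chain on three states, which satisfies detailed balance: π_1 · P_{12} = π_2 · P_{21} and π_2 · P_{23} = π_3 · P_{32}.
From π_1 · 5/7 = π_2 · 2/9: π_2/π_1 = (5/7)/(2/9) = 45/14.
From π_2 · 3/5 = π_3 · 9/10: π_3/π_2 = (3/5)/(9/10) = 2/3.
Take π_1 proportional to 1; then unnormalized π = (1, 45/14, 15/7). Normalize by dividing by the sum 89/14:
  π = (14/89, 45/89, 30/89).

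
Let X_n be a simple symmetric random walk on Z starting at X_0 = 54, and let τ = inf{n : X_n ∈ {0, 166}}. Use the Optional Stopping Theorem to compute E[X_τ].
E[X_τ] = 54

X_n is a martingale and τ is a bounded-mean stopping time (indeed τ is finite a.s. with bounded expectation since the walk is in a bounded region). By the OST, E[X_τ] = E[X_0] = 54. Equivalently: E[X_τ] = 166 · P(hit 166 first) + 0 · P(hit 0 first) = 166 · (54/166) = 54.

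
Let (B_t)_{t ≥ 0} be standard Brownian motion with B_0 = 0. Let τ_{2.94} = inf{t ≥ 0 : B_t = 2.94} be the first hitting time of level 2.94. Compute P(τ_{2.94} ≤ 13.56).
P(τ_{2.94} ≤ 13.56) = 2(1 − Φ(2.94/√13.56)) = 2(1 − Φ(0.7984)) ≈ 0.4246

By the reflection principle for standard BM, P(τ_b ≤ t) = 2 · P(B_t ≥ b). Since B_t ~ N(0, t), P(B_t ≥ 2.94) = 1 − Φ(2.94/√t) = 1 − Φ(2.94/√13.56) = 1 − Φ(0.7984) ≈ 0.21232. Doubling: P(τ_{2.94} ≤ 13.56) ≈ 2 · 0.21232 = 0.42464 ≈ 0.4246.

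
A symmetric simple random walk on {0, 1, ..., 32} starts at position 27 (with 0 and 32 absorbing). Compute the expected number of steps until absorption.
E[τ | X_0 = 27] = 135

Let v_k = E[τ | X_0 = k]. Boundary: v_0 = v_32 = 0. Recurrence: v_k = 1 + (v_{k-1} + v_{k+1})/2 for 1 ≤ k ≤ 31. The particular solution to v_k − (v_{k-1} + v_{k+1})/2 = 1 is v_k = −k^2. Adding homogeneous solution A + B k and matching boundaries gives v_k = k (32 − k). Substituting k = 27: v_27 = 27 · 5 = 135.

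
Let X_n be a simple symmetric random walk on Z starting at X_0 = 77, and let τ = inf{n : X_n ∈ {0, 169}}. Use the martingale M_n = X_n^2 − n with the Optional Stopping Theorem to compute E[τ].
E[τ] = 7084

M_n = X_n^2 − n is a martingale (since E[X_{n+1}^2 | F_n] = X_n^2 + 1). By OST (τ has finite mean in a bounded region), E[M_τ] = E[M_0] = X_0^2 − 0 = 77^2 = 5929. Also E[M_τ] = E[X_τ^2] − E[τ]. The walk exits at 0 or 169, with P(hit 169 first) = 77/169, so E[X_τ^2] = 169^2 · 77/169 + 0 = 13013. Thus E[τ] = E[X_τ^2] − E[M_τ] = 13013 − 5929 = 7084 = 77(169 − 77) = 7084.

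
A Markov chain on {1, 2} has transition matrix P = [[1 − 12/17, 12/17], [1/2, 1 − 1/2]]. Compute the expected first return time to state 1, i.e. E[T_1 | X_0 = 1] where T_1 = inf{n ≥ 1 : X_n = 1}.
E[T_1 | X_0 = 1] = 1/π_1 = 41/17

For an irreducible recurrent Markov chain with stationary distribution π, E[T_i | X_0 = i] = 1/π_i (Kac's formula). Here π_1 = (1/2)/(12/17 + 1/2) = (1/2)/(41/34) = 17/41, so E[T_1 | X_0 = 1] = 1/π_1 = (12/17 + 1/2)/(1/2) = (41/34)/(1/2) = 41/17.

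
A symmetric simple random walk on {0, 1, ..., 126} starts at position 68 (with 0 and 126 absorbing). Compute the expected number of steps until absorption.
E[τ | X_0 = 68] = 3944

Let v_k = E[τ | X_0 = k]. Boundary: v_0 = v_126 = 0. Recurrence: v_k = 1 + (v_{k-1} + v_{k+1})/2 for 1 ≤ k ≤ 125. The particular solution to v_k − (v_{k-1} + v_{k+1})/2 = 1 is v_k = −k^2. Adding homogeneous solution A + B k and matching boundaries gives v_k = k (126 − k). Substituting k = 68: v_68 = 68 · 58 = 3944.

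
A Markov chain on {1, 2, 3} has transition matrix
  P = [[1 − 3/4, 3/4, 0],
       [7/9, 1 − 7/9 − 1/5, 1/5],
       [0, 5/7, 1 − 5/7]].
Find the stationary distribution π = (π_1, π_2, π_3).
π = (175/391, 675/1564, 189/1564)

This is a birth-death chain on three states, which satisfies detailed balance: π_1 · P_{12} = π_2 · P_{21} and π_2 · P_{23} = π_3 · P_{32}.
From π_1 · 3/4 = π_2 · 7/9: π_2/π_1 = (3/4)/(7/9) = 27/28.
From π_2 · 1/5 = π_3 · 5/7: π_3/π_2 = (1/5)/(5/7) = 7/25.
Take π_1 proportional to 1; then unnormalized π = (1, 27/28, 27/100). Normalize by dividing by the sum 391/175:
  π = (175/391, 675/1564, 189/1564).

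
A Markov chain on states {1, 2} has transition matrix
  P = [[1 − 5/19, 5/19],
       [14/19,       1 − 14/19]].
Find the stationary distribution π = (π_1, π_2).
π_1 = 14/19, π_2 = 5/19

Solve πP = π with π_1 + π_2 = 1. From πP = π: π_1 · (1 − 5/19) + π_2 · 14/19 = π_1 ⇒ π_2 · 14/19 = π_1 · 5/19 ⇒ π_2/π_1 = (5/19)/(14/19) = 5/14. Together with π_1 + π_2 = 1:
  π_1 = (14/19)/(5/19 + 14/19) = (14/19)/(1) = 14/19,
  π_2 = (5/19)/(5/19 + 14/19) = (5/19)/(1) = 5/19.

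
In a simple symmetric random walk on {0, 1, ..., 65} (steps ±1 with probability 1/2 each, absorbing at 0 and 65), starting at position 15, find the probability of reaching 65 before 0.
P(hit 65 before 0) = 15/65 = 3/13

Let u_k = P(hit 65 before 0 | start at k). Then u_0 = 0, u_65 = 1, and u_k = u_{k-1}/2 + u_{k+1}/2 for 1 ≤ k ≤ 64. This harmonic recurrence is solved by u_k = k/65, giving u_15 = 15/65 = 3/13.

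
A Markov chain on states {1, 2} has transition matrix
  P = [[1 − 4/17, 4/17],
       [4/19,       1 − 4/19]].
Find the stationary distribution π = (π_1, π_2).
π_1 = 17/36, π_2 = 19/36

Solve πP = π with π_1 + π_2 = 1. From πP = π: π_1 · (1 − 4/17) + π_2 · 4/19 = π_1 ⇒ π_2 · 4/19 = π_1 · 4/17 ⇒ π_2/π_1 = (4/17)/(4/19) = 19/17. Together with π_1 + π_2 = 1:
  π_1 = (4/19)/(4/17 + 4/19) = (4/19)/(144/323) = 17/36,
  π_2 = (4/17)/(4/17 + 4/19) = (4/17)/(144/323) = 19/36.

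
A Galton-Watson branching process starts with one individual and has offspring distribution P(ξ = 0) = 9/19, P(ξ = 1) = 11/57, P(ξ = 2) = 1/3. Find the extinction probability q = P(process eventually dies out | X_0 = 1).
q = 1

Mean offspring μ = 0·9/19 + 1·11/57 + 2·1/3 = 49/57 ≤ 1. For μ ≤ 1 with offspring not concentrated at 1, the Galton-Watson process goes extinct almost surely, so q = 1.
(Algebraic check: The pgf is f(s) = 9/19 + 11/57·s + 1/3·s². The extinction probability q is the smallest fixed point of f in [0, 1]. Setting s = f(s):
  1/3·s² + (11/57 − 1)·s + 9/19 = 0
  1/3·s² − (9/19 + 1/3)·s + 9/19 = 0
which factors as (s − 1)·(1/3·s − 9/19) = 0, giving roots s = 1 and s = (9/19)/(1/3) = 27/19. Since 27/19 ≥ 1, the smallest root in [0, 1] is s = 1.)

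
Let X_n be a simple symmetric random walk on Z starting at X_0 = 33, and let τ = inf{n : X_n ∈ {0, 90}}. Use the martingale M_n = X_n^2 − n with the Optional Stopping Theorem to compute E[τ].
E[τ] = 1881

M_n = X_n^2 − n is a martingale (since E[X_{n+1}^2 | F_n] = X_n^2 + 1). By OST (τ has finite mean in a bounded region), E[M_τ] = E[M_0] = X_0^2 − 0 = 33^2 = 1089. Also E[M_τ] = E[X_τ^2] − E[τ]. The walk exits at 0 or 90, with P(hit 90 first) = 33/90, so E[X_τ^2] = 90^2 · 33/90 + 0 = 2970. Thus E[τ] = E[X_τ^2] − E[M_τ] = 2970 − 1089 = 1881 = 33(90 − 33) = 1881.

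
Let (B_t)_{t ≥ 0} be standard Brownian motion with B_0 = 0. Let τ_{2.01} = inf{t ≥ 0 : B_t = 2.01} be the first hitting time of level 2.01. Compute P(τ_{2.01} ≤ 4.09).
P(τ_{2.01} ≤ 4.09) = 2(1 − Φ(2.01/√4.09)) = 2(1 − Φ(0.9939)) ≈ 0.3203

By the reflection principle for standard BM, P(τ_b ≤ t) = 2 · P(B_t ≥ b). Since B_t ~ N(0, t), P(B_t ≥ 2.01) = 1 − Φ(2.01/√t) = 1 − Φ(2.01/√4.09) = 1 − Φ(0.9939) ≈ 0.16014. Doubling: P(τ_{2.01} ≤ 4.09) ≈ 2 · 0.16014 = 0.32028 ≈ 0.3203.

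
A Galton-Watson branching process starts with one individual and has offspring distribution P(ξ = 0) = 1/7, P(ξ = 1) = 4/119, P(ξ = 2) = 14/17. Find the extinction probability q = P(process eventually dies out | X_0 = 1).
q = 17/98

The pgf is f(s) = 1/7 + 4/119·s + 14/17·s². The extinction probability q is the smallest fixed point of f in [0, 1]. Setting s = f(s):
  14/17·s² + (4/119 − 1)·s + 1/7 = 0
  14/17·s² − (1/7 + 14/17)·s + 1/7 = 0
which factors as (s − 1)·(14/17·s − 1/7) = 0, giving roots s = 1 and s = (1/7)/(14/17) = 17/98.
Mean offspring μ = 4/119 + 2·14/17 = 200/119 > 1 (supercritical), so q < 1. The extinction probability is the smaller root: q = (1/7)/(14/17) = 17/98.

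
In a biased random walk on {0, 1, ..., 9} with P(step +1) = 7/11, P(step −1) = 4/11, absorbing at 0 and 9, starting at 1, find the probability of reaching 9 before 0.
P(hit 9 before 0) = (1 − (4/7)^1) / (1 − (4/7)^9) = 5764801/13363821

Let u_k denote P(reach 9 before 0 | start at k). Boundary: u_0 = 0, u_9 = 1. Recurrence: u_k = 7/11·u_{k+1} + 4/11·u_{k-1} for 1 ≤ k ≤ 8. Try u_k = A + B·r^k with r = q/p = (4/11)/(7/11) = 4/7. Substitution satisfies the recurrence; boundary conditions give:
  u_k = (1 − r^k) / (1 − r^N) = (1 − (4/7)^1) / (1 − (4/7)^9) = 5764801/13363821.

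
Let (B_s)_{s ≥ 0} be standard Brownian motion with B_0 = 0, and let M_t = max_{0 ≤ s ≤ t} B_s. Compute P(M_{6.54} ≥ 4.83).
P(M_{6.54} ≥ 4.83) = 2·P(B_{6.54} ≥ 4.83) = 2(1 − Φ(4.83/√6.54)) ≈ 0.0589

By the reflection principle for Brownian motion, P(M_t ≥ a) = 2 · P(B_t ≥ a) for a ≥ 0. Since B_t ~ N(0, t), P(B_t ≥ 4.83) = 1 − Φ(4.83/√t) = 1 − Φ(4.83/√6.54) = 1 − Φ(1.8887). So
  P(M_{6.54} ≥ 4.83) = 2(1 − Φ(1.8887)) ≈ 0.0589.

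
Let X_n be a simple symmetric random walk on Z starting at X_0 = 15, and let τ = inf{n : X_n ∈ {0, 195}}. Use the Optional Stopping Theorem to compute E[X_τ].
E[X_τ] = 15

X_n is a martingale and τ is a bounded-mean stopping time (indeed τ is finite a.s. with bounded expectation since the walk is in a bounded region). By the OST, E[X_τ] = E[X_0] = 15. Equivalently: E[X_τ] = 195 · P(hit 195 first) + 0 · P(hit 0 first) = 195 · (15/195) = 15.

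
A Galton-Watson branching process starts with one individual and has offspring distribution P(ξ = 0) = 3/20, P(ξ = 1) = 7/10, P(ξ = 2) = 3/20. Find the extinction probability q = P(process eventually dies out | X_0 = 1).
q = 1

Mean offspring μ = 0·3/20 + 1·7/10 + 2·3/20 = 1 ≤ 1. For μ ≤ 1 with offspring not concentrated at 1, the Galton-Watson process goes extinct almost surely, so q = 1.
(Algebraic check: The pgf is f(s) = 3/20 + 7/10·s + 3/20·s². The extinction probability q is the smallest fixed point of f in [0, 1]. Setting s = f(s):
  3/20·s² + (7/10 − 1)·s + 3/20 = 0
  3/20·s² − (3/20 + 3/20)·s + 3/20 = 0
which factors as (s − 1)·(3/20·s − 3/20) = 0, giving roots s = 1 and s = (3/20)/(3/20) = 1. Since 1 ≥ 1, the smallest root in [0, 1] is s = 1.)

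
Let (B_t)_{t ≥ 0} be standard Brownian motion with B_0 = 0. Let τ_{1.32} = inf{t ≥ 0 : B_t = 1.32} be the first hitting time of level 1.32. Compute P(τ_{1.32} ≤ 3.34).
P(τ_{1.32} ≤ 3.34) = 2(1 − Φ(1.32/√3.34)) = 2(1 − Φ(0.7223)) ≈ 0.4701

By the reflection principle for standard BM, P(τ_b ≤ t) = 2 · P(B_t ≥ b). Since B_t ~ N(0, t), P(B_t ≥ 1.32) = 1 − Φ(1.32/√t) = 1 − Φ(1.32/√3.34) = 1 − Φ(0.7223) ≈ 0.23506. Doubling: P(τ_{1.32} ≤ 3.34) ≈ 2 · 0.23506 = 0.47012 ≈ 0.4701.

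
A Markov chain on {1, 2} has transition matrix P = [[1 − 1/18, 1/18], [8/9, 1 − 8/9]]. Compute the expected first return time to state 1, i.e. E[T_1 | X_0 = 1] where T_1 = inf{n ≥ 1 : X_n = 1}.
E[T_1 | X_0 = 1] = 1/π_1 = 17/16

For an irreducible recurrent Markov chain with stationary distribution π, E[T_i | X_0 = i] = 1/π_i (Kac's formula). Here π_1 = (8/9)/(1/18 + 8/9) = (8/9)/(17/18) = 16/17, so E[T_1 | X_0 = 1] = 1/π_1 = (1/18 + 8/9)/(8/9) = (17/18)/(8/9) = 17/16.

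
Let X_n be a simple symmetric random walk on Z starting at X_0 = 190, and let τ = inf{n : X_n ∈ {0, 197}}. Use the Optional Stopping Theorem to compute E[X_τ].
E[X_τ] = 190

X_n is a martingale and τ is a bounded-mean stopping time (indeed τ is finite a.s. with bounded expectation since the walk is in a bounded region). By the OST, E[X_τ] = E[X_0] = 190. Equivalently: E[X_τ] = 197 · P(hit 197 first) + 0 · P(hit 0 first) = 197 · (190/197) = 190.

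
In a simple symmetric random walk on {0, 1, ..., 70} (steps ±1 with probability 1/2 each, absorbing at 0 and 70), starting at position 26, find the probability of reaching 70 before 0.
P(hit 70 before 0) = 26/70 = 13/35

Let u_k = P(hit 70 before 0 | start at k). Then u_0 = 0, u_70 = 1, and u_k = u_{k-1}/2 + u_{k+1}/2 for 1 ≤ k ≤ 69. This harmonic recurrence is solved by u_k = k/70, giving u_26 = 26/70 = 13/35.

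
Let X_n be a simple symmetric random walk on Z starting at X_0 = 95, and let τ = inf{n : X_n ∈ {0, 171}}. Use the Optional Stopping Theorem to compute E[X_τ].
E[X_τ] = 95

X_n is a martingale and τ is a bounded-mean stopping time (indeed τ is finite a.s. with bounded expectation since the walk is in a bounded region). By the OST, E[X_τ] = E[X_0] = 95. Equivalently: E[X_τ] = 171 · P(hit 171 first) + 0 · P(hit 0 first) = 171 · (95/171) = 95.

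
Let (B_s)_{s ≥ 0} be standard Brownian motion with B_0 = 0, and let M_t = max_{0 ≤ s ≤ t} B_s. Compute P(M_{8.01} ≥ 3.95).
P(M_{8.01} ≥ 3.95) = 2·P(B_{8.01} ≥ 3.95) = 2(1 − Φ(3.95/√8.01)) ≈ 0.1628

By the reflection principle for Brownian motion, P(M_t ≥ a) = 2 · P(B_t ≥ a) for a ≥ 0. Since B_t ~ N(0, t), P(B_t ≥ 3.95) = 1 − Φ(3.95/√t) = 1 − Φ(3.95/√8.01) = 1 − Φ(1.3957). So
  P(M_{8.01} ≥ 3.95) = 2(1 − Φ(1.3957)) ≈ 0.1628.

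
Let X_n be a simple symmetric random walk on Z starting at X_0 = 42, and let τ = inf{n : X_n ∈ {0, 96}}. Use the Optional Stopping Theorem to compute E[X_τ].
E[X_τ] = 42

X_n is a martingale and τ is a bounded-mean stopping time (indeed τ is finite a.s. with bounded expectation since the walk is in a bounded region). By the OST, E[X_τ] = E[X_0] = 42. Equivalently: E[X_τ] = 96 · P(hit 96 first) + 0 · P(hit 0 first) = 96 · (42/96) = 42.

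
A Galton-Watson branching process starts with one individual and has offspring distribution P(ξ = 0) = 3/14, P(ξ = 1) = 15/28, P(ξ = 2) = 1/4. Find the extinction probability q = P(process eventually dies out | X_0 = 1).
q = 6/7

The pgf is f(s) = 3/14 + 15/28·s + 1/4·s². The extinction probability q is the smallest fixed point of f in [0, 1]. Setting s = f(s):
  1/4·s² + (15/28 − 1)·s + 3/14 = 0
  1/4·s² − (3/14 + 1/4)·s + 3/14 = 0
which factors as (s − 1)·(1/4·s − 3/14) = 0, giving roots s = 1 and s = (3/14)/(1/4) = 6/7.
Mean offspring μ = 15/28 + 2·1/4 = 29/28 > 1 (supercritical), so q < 1. The extinction probability is the smaller root: q = (3/14)/(1/4) = 6/7.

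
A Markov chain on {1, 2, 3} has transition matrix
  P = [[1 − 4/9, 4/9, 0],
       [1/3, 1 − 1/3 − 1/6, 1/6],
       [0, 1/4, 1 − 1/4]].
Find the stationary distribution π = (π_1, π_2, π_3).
π = (9/29, 12/29, 8/29)

This is a birth-death chain on three states, which satisfies detailed balance: π_1 · P_{12} = π_2 · P_{21} and π_2 · P_{23} = π_3 · P_{32}.
From π_1 · 4/9 = π_2 · 1/3: π_2/π_1 = (4/9)/(1/3) = 4/3.
From π_2 · 1/6 = π_3 · 1/4: π_3/π_2 = (1/6)/(1/4) = 2/3.
Take π_1 proportional to 1; then unnormalized π = (1, 4/3, 8/9). Normalize by dividing by the sum 29/9:
  π = (9/29, 12/29, 8/29).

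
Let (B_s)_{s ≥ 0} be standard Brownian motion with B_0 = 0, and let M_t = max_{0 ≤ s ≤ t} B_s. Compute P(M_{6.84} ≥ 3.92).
P(M_{6.84} ≥ 3.92) = 2·P(B_{6.84} ≥ 3.92) = 2(1 − Φ(3.92/√6.84)) ≈ 0.1339

By the reflection principle for Brownian motion, P(M_t ≥ a) = 2 · P(B_t ≥ a) for a ≥ 0. Since B_t ~ N(0, t), P(B_t ≥ 3.92) = 1 − Φ(3.92/√t) = 1 − Φ(3.92/√6.84) = 1 − Φ(1.4988). So
  P(M_{6.84} ≥ 3.92) = 2(1 − Φ(1.4988)) ≈ 0.1339.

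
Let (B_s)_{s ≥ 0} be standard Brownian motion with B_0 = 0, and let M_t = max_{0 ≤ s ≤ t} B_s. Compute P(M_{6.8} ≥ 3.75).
P(M_{6.8} ≥ 3.75) = 2·P(B_{6.8} ≥ 3.75) = 2(1 − Φ(3.75/√6.8)) ≈ 0.1504

By the reflection principle for Brownian motion, P(M_t ≥ a) = 2 · P(B_t ≥ a) for a ≥ 0. Since B_t ~ N(0, t), P(B_t ≥ 3.75) = 1 − Φ(3.75/√t) = 1 − Φ(3.75/√6.8) = 1 − Φ(1.4381). So
  P(M_{6.8} ≥ 3.75) = 2(1 − Φ(1.4381)) ≈ 0.1504.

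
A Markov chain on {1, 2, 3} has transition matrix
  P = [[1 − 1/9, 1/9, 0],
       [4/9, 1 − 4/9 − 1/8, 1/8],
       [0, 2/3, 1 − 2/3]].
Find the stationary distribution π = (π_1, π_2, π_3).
π = (64/83, 16/83, 3/83)

This is a birth-death chain on three states, which satisfies detailed balance: π_1 · P_{12} = π_2 · P_{21} and π_2 · P_{23} = π_3 · P_{32}.
From π_1 · 1/9 = π_2 · 4/9: π_2/π_1 = (1/9)/(4/9) = 1/4.
From π_2 · 1/8 = π_3 · 2/3: π_3/π_2 = (1/8)/(2/3) = 3/16.
Take π_1 proportional to 1; then unnormalized π = (1, 1/4, 3/64). Normalize by dividing by the sum 83/64:
  π = (64/83, 16/83, 3/83).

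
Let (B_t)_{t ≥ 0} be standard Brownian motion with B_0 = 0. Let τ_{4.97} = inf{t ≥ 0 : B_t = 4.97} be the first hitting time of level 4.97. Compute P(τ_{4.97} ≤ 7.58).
P(τ_{4.97} ≤ 7.58) = 2(1 − Φ(4.97/√7.58)) = 2(1 − Φ(1.8052)) ≈ 0.0710

By the reflection principle for standard BM, P(τ_b ≤ t) = 2 · P(B_t ≥ b). Since B_t ~ N(0, t), P(B_t ≥ 4.97) = 1 − Φ(4.97/√t) = 1 − Φ(4.97/√7.58) = 1 − Φ(1.8052) ≈ 0.03552. Doubling: P(τ_{4.97} ≤ 7.58) ≈ 2 · 0.03552 = 0.07104 ≈ 0.0710.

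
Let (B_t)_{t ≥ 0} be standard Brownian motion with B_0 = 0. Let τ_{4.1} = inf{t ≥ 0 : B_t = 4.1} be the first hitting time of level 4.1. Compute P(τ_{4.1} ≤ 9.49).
P(τ_{4.1} ≤ 9.49) = 2(1 − Φ(4.1/√9.49)) = 2(1 − Φ(1.3309)) ≈ 0.1832

By the reflection principle for standard BM, P(τ_b ≤ t) = 2 · P(B_t ≥ b). Since B_t ~ N(0, t), P(B_t ≥ 4.1) = 1 − Φ(4.1/√t) = 1 − Φ(4.1/√9.49) = 1 − Φ(1.3309) ≈ 0.09161. Doubling: P(τ_{4.1} ≤ 9.49) ≈ 2 · 0.09161 = 0.18322 ≈ 0.1832.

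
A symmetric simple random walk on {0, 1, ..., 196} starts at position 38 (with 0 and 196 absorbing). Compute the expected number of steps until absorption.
E[τ | X_0 = 38] = 6004

Let v_k = E[τ | X_0 = k]. Boundary: v_0 = v_196 = 0. Recurrence: v_k = 1 + (v_{k-1} + v_{k+1})/2 for 1 ≤ k ≤ 195. The particular solution to v_k − (v_{k-1} + v_{k+1})/2 = 1 is v_k = −k^2. Adding homogeneous solution A + B k and matching boundaries gives v_k = k (196 − k). Substituting k = 38: v_38 = 38 · 158 = 6004.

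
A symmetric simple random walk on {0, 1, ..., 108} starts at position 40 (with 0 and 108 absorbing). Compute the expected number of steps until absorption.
E[τ | X_0 = 40] = 2720

Let v_k = E[τ | X_0 = k]. Boundary: v_0 = v_108 = 0. Recurrence: v_k = 1 + (v_{k-1} + v_{k+1})/2 for 1 ≤ k ≤ 107. The particular solution to v_k − (v_{k-1} + v_{k+1})/2 = 1 is v_k = −k^2. Adding homogeneous solution A + B k and matching boundaries gives v_k = k (108 − k). Substituting k = 40: v_40 = 40 · 68 = 2720.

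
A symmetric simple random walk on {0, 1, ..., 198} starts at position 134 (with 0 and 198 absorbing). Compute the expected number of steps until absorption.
E[τ | X_0 = 134] = 8576

Let v_k = E[τ | X_0 = k]. Boundary: v_0 = v_198 = 0. Recurrence: v_k = 1 + (v_{k-1} + v_{k+1})/2 for 1 ≤ k ≤ 197. The particular solution to v_k − (v_{k-1} + v_{k+1})/2 = 1 is v_k = −k^2. Adding homogeneous solution A + B k and matching boundaries gives v_k = k (198 − k). Substituting k = 134: v_134 = 134 · 64 = 8576.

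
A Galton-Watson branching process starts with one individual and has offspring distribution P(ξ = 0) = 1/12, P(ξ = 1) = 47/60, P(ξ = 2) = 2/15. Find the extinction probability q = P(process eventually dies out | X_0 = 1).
q = 5/8

The pgf is f(s) = 1/12 + 47/60·s + 2/15·s². The extinction probability q is the smallest fixed point of f in [0, 1]. Setting s = f(s):
  2/15·s² + (47/60 − 1)·s + 1/12 = 0
  2/15·s² − (1/12 + 2/15)·s + 1/12 = 0
which factors as (s − 1)·(2/15·s − 1/12) = 0, giving roots s = 1 and s = (1/12)/(2/15) = 5/8.
Mean offspring μ = 47/60 + 2·2/15 = 21/20 > 1 (supercritical), so q < 1. The extinction probability is the smaller root: q = (1/12)/(2/15) = 5/8.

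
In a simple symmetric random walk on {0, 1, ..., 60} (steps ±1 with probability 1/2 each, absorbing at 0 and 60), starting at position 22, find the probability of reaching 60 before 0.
P(hit 60 before 0) = 22/60 = 11/30

Let u_k = P(hit 60 before 0 | start at k). Then u_0 = 0, u_60 = 1, and u_k = u_{k-1}/2 + u_{k+1}/2 for 1 ≤ k ≤ 59. This harmonic recurrence is solved by u_k = k/60, giving u_22 = 22/60 = 11/30.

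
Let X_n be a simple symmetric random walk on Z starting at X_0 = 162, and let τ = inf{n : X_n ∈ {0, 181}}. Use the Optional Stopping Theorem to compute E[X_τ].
E[X_τ] = 162

X_n is a martingale and τ is a bounded-mean stopping time (indeed τ is finite a.s. with bounded expectation since the walk is in a bounded region). By the OST, E[X_τ] = E[X_0] = 162. Equivalently: E[X_τ] = 181 · P(hit 181 first) + 0 · P(hit 0 first) = 181 · (162/181) = 162.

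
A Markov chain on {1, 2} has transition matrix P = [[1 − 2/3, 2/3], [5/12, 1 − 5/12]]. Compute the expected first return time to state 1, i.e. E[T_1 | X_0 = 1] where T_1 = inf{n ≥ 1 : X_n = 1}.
E[T_1 | X_0 = 1] = 1/π_1 = 13/5

For an irreducible recurrent Markov chain with stationary distribution π, E[T_i | X_0 = i] = 1/π_i (Kac's formula). Here π_1 = (5/12)/(2/3 + 5/12) = (5/12)/(13/12) = 5/13, so E[T_1 | X_0 = 1] = 1/π_1 = (2/3 + 5/12)/(5/12) = (13/12)/(5/12) = 13/5.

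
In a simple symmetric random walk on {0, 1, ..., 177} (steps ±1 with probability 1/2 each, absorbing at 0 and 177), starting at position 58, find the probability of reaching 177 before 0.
P(hit 177 before 0) = 58/177

Let u_k = P(hit 177 before 0 | start at k). Then u_0 = 0, u_177 = 1, and u_k = u_{k-1}/2 + u_{k+1}/2 for 1 ≤ k ≤ 176. This harmonic recurrence is solved by u_k = k/177, giving u_58 = 58/177.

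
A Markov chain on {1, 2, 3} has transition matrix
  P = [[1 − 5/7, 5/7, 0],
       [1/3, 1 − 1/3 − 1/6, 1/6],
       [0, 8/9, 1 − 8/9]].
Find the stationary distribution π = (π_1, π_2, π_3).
π = (112/397, 240/397, 45/397)

This is a birth-death chain on three states, which satisfies detailed balance: π_1 · P_{12} = π_2 · P_{21} and π_2 · P_{23} = π_3 · P_{32}.
From π_1 · 5/7 = π_2 · 1/3: π_2/π_1 = (5/7)/(1/3) = 15/7.
From π_2 · 1/6 = π_3 · 8/9: π_3/π_2 = (1/6)/(8/9) = 3/16.
Take π_1 proportional to 1; then unnormalized π = (1, 15/7, 45/112). Normalize by dividing by the sum 397/112:
  π = (112/397, 240/397, 45/397).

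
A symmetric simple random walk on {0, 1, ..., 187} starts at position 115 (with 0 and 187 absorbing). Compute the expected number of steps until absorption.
E[τ | X_0 = 115] = 8280

Let v_k = E[τ | X_0 = k]. Boundary: v_0 = v_187 = 0. Recurrence: v_k = 1 + (v_{k-1} + v_{k+1})/2 for 1 ≤ k ≤ 186. The particular solution to v_k − (v_{k-1} + v_{k+1})/2 = 1 is v_k = −k^2. Adding homogeneous solution A + B k and matching boundaries gives v_k = k (187 − k). Substituting k = 115: v_115 = 115 · 72 = 8280.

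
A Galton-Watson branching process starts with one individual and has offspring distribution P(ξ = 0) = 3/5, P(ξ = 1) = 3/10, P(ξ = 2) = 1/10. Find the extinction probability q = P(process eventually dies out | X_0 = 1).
q = 1

Mean offspring μ = 0·3/5 + 1·3/10 + 2·1/10 = 1/2 ≤ 1. For μ ≤ 1 with offspring not concentrated at 1, the Galton-Watson process goes extinct almost surely, so q = 1.
(Algebraic check: The pgf is f(s) = 3/5 + 3/10·s + 1/10·s². The extinction probability q is the smallest fixed point of f in [0, 1]. Setting s = f(s):
  1/10·s² + (3/10 − 1)·s + 3/5 = 0
  1/10·s² − (3/5 + 1/10)·s + 3/5 = 0
which factors as (s − 1)·(1/10·s − 3/5) = 0, giving roots s = 1 and s = (3/5)/(1/10) = 6. Since 6 ≥ 1, the smallest root in [0, 1] is s = 1.)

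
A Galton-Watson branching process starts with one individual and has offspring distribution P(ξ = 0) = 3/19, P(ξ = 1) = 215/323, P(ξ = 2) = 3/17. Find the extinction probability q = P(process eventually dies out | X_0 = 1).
q = 17/19

The pgf is f(s) = 3/19 + 215/323·s + 3/17·s². The extinction probability q is the smallest fixed point of f in [0, 1]. Setting s = f(s):
  3/17·s² + (215/323 − 1)·s + 3/19 = 0
  3/17·s² − (3/19 + 3/17)·s + 3/19 = 0
which factors as (s − 1)·(3/17·s − 3/19) = 0, giving roots s = 1 and s = (3/19)/(3/17) = 17/19.
Mean offspring μ = 215/323 + 2·3/17 = 329/323 > 1 (supercritical), so q < 1. The extinction probability is the smaller root: q = (3/19)/(3/17) = 17/19.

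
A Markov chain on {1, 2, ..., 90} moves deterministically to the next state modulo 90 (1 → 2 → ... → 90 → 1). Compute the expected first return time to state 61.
E[T_61 | X_0 = 61] = 90

The chain cycles deterministically, so starting at state 61 it returns in exactly 90 steps. Equivalently, the stationary distribution is uniform π_j = 1/90 for every state j, so by Kac's formula E[T_61] = 1/π_61 = 90.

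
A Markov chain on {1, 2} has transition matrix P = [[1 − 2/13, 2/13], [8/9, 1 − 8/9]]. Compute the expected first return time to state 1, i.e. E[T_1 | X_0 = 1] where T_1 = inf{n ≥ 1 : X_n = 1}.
E[T_1 | X_0 = 1] = 1/π_1 = 61/52

For an irreducible recurrent Markov chain with stationary distribution π, E[T_i | X_0 = i] = 1/π_i (Kac's formula). Here π_1 = (8/9)/(2/13 + 8/9) = (8/9)/(122/117) = 52/61, so E[T_1 | X_0 = 1] = 1/π_1 = (2/13 + 8/9)/(8/9) = (122/117)/(8/9) = 61/52.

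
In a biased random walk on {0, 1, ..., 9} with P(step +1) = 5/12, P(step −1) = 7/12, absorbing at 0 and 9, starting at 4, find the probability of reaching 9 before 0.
P(hit 9 before 0) = (1 − (7/5)^4) / (1 − (7/5)^9) = 2775000/19200241

Let u_k denote P(reach 9 before 0 | start at k). Boundary: u_0 = 0, u_9 = 1. Recurrence: u_k = 5/12·u_{k+1} + 7/12·u_{k-1} for 1 ≤ k ≤ 8. Try u_k = A + B·r^k with r = q/p = (7/12)/(5/12) = 7/5. Substitution satisfies the recurrence; boundary conditions give:
  u_k = (1 − r^k) / (1 − r^N) = (1 − (7/5)^4) / (1 − (7/5)^9) = 2775000/19200241.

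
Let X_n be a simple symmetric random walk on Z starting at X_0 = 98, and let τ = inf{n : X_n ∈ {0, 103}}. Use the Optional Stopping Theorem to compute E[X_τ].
E[X_τ] = 98

X_n is a martingale and τ is a bounded-mean stopping time (indeed τ is finite a.s. with bounded expectation since the walk is in a bounded region). By the OST, E[X_τ] = E[X_0] = 98. Equivalently: E[X_τ] = 103 · P(hit 103 first) + 0 · P(hit 0 first) = 103 · (98/103) = 98.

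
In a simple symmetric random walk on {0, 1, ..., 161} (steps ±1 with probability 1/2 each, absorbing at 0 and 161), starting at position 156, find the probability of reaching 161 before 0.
P(hit 161 before 0) = 156/161

Let u_k = P(hit 161 before 0 | start at k). Then u_0 = 0, u_161 = 1, and u_k = u_{k-1}/2 + u_{k+1}/2 for 1 ≤ k ≤ 160. This harmonic recurrence is solved by u_k = k/161, giving u_156 = 156/161.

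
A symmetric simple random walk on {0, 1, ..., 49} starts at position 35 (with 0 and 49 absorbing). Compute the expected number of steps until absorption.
E[τ | X_0 = 35] = 490

Let v_k = E[τ | X_0 = k]. Boundary: v_0 = v_49 = 0. Recurrence: v_k = 1 + (v_{k-1} + v_{k+1})/2 for 1 ≤ k ≤ 48. The particular solution to v_k − (v_{k-1} + v_{k+1})/2 = 1 is v_k = −k^2. Adding homogeneous solution A + B k and matching boundaries gives v_k = k (49 − k). Substituting k = 35: v_35 = 35 · 14 = 490.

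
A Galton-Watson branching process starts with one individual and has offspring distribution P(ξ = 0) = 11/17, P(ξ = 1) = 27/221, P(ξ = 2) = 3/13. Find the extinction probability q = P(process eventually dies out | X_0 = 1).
q = 1

Mean offspring μ = 0·11/17 + 1·27/221 + 2·3/13 = 129/221 ≤ 1. For μ ≤ 1 with offspring not concentrated at 1, the Galton-Watson process goes extinct almost surely, so q = 1.
(Algebraic check: The pgf is f(s) = 11/17 + 27/221·s + 3/13·s². The extinction probability q is the smallest fixed point of f in [0, 1]. Setting s = f(s):
  3/13·s² + (27/221 − 1)·s + 11/17 = 0
  3/13·s² − (11/17 + 3/13)·s + 11/17 = 0
which factors as (s − 1)·(3/13·s − 11/17) = 0, giving roots s = 1 and s = (11/17)/(3/13) = 143/51. Since 143/51 ≥ 1, the smallest root in [0, 1] is s = 1.)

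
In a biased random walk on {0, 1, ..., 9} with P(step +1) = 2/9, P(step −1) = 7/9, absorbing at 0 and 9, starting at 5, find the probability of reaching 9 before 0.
P(hit 9 before 0) = (1 − (7/2)^5) / (1 − (7/2)^9) = 53680/8070619

Let u_k denote P(reach 9 before 0 | start at k). Boundary: u_0 = 0, u_9 = 1. Recurrence: u_k = 2/9·u_{k+1} + 7/9·u_{k-1} for 1 ≤ k ≤ 8. Try u_k = A + B·r^k with r = q/p = (7/9)/(2/9) = 7/2. Substitution satisfies the recurrence; boundary conditions give:
  u_k = (1 − r^k) / (1 − r^N) = (1 − (7/2)^5) / (1 − (7/2)^9) = 53680/8070619.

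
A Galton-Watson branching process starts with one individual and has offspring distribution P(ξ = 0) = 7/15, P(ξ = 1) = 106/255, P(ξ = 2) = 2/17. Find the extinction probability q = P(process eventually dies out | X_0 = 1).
q = 1

Mean offspring μ = 0·7/15 + 1·106/255 + 2·2/17 = 166/255 ≤ 1. For μ ≤ 1 with offspring not concentrated at 1, the Galton-Watson process goes extinct almost surely, so q = 1.
(Algebraic check: The pgf is f(s) = 7/15 + 106/255·s + 2/17·s². The extinction probability q is the smallest fixed point of f in [0, 1]. Setting s = f(s):
  2/17·s² + (106/255 − 1)·s + 7/15 = 0
  2/17·s² − (7/15 + 2/17)·s + 7/15 = 0
which factors as (s − 1)·(2/17·s − 7/15) = 0, giving roots s = 1 and s = (7/15)/(2/17) = 119/30. Since 119/30 ≥ 1, the smallest root in [0, 1] is s = 1.)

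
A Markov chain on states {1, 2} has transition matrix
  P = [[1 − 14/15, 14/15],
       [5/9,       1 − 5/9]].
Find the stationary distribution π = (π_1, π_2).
π_1 = 25/67, π_2 = 42/67

Solve πP = π with π_1 + π_2 = 1. From πP = π: π_1 · (1 − 14/15) + π_2 · 5/9 = π_1 ⇒ π_2 · 5/9 = π_1 · 14/15 ⇒ π_2/π_1 = (14/15)/(5/9) = 42/25. Together with π_1 + π_2 = 1:
  π_1 = (5/9)/(14/15 + 5/9) = (5/9)/(67/45) = 25/67,
  π_2 = (14/15)/(14/15 + 5/9) = (14/15)/(67/45) = 42/67.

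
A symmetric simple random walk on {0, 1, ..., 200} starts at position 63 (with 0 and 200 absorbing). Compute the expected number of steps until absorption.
E[τ | X_0 = 63] = 8631

Let v_k = E[τ | X_0 = k]. Boundary: v_0 = v_200 = 0. Recurrence: v_k = 1 + (v_{k-1} + v_{k+1})/2 for 1 ≤ k ≤ 199. The particular solution to v_k − (v_{k-1} + v_{k+1})/2 = 1 is v_k = −k^2. Adding homogeneous solution A + B k and matching boundaries gives v_k = k (200 − k). Substituting k = 63: v_63 = 63 · 137 = 8631.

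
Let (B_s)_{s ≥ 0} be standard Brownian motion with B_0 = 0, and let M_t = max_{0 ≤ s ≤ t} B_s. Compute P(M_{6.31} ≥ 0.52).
P(M_{6.31} ≥ 0.52) = 2·P(B_{6.31} ≥ 0.52) = 2(1 − Φ(0.52/√6.31)) ≈ 0.8360

By the reflection principle for Brownian motion, P(M_t ≥ a) = 2 · P(B_t ≥ a) for a ≥ 0. Since B_t ~ N(0, t), P(B_t ≥ 0.52) = 1 − Φ(0.52/√t) = 1 − Φ(0.52/√6.31) = 1 − Φ(0.2070). So
  P(M_{6.31} ≥ 0.52) = 2(1 − Φ(0.2070)) ≈ 0.8360.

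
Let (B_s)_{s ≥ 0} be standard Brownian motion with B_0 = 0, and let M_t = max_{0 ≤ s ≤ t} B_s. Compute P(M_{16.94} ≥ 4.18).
P(M_{16.94} ≥ 4.18) = 2·P(B_{16.94} ≥ 4.18) = 2(1 − Φ(4.18/√16.94)) ≈ 0.3098

By the reflection principle for Brownian motion, P(M_t ≥ a) = 2 · P(B_t ≥ a) for a ≥ 0. Since B_t ~ N(0, t), P(B_t ≥ 4.18) = 1 − Φ(4.18/√t) = 1 − Φ(4.18/√16.94) = 1 − Φ(1.0156). So
  P(M_{16.94} ≥ 4.18) = 2(1 − Φ(1.0156)) ≈ 0.3098.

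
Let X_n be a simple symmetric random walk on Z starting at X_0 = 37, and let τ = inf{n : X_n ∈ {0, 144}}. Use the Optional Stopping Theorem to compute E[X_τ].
E[X_τ] = 37

X_n is a martingale and τ is a bounded-mean stopping time (indeed τ is finite a.s. with bounded expectation since the walk is in a bounded region). By the OST, E[X_τ] = E[X_0] = 37. Equivalently: E[X_τ] = 144 · P(hit 144 first) + 0 · P(hit 0 first) = 144 · (37/144) = 37.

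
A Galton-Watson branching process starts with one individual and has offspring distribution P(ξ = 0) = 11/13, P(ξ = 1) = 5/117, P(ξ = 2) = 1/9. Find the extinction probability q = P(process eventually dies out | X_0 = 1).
q = 1

Mean offspring μ = 0·11/13 + 1·5/117 + 2·1/9 = 31/117 ≤ 1. For μ ≤ 1 with offspring not concentrated at 1, the Galton-Watson process goes extinct almost surely, so q = 1.
(Algebraic check: The pgf is f(s) = 11/13 + 5/117·s + 1/9·s². The extinction probability q is the smallest fixed point of f in [0, 1]. Setting s = f(s):
  1/9·s² + (5/117 − 1)·s + 11/13 = 0
  1/9·s² − (11/13 + 1/9)·s + 11/13 = 0
which factors as (s − 1)·(1/9·s − 11/13) = 0, giving roots s = 1 and s = (11/13)/(1/9) = 99/13. Since 99/13 ≥ 1, the smallest root in [0, 1] is s = 1.)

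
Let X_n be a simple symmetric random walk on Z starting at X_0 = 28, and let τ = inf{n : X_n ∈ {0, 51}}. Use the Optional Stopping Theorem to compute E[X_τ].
E[X_τ] = 28

X_n is a martingale and τ is a bounded-mean stopping time (indeed τ is finite a.s. with bounded expectation since the walk is in a bounded region). By the OST, E[X_τ] = E[X_0] = 28. Equivalently: E[X_τ] = 51 · P(hit 51 first) + 0 · P(hit 0 first) = 51 · (28/51) = 28.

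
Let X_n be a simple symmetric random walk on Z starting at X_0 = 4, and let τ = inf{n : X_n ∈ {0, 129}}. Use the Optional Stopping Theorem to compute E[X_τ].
E[X_τ] = 4

X_n is a martingale and τ is a bounded-mean stopping time (indeed τ is finite a.s. with bounded expectation since the walk is in a bounded region). By the OST, E[X_τ] = E[X_0] = 4. Equivalently: E[X_τ] = 129 · P(hit 129 first) + 0 · P(hit 0 first) = 129 · (4/129) = 4.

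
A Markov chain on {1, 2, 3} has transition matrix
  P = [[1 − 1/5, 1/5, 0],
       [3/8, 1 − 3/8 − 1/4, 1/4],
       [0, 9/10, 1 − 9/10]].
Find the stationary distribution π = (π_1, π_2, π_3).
π = (135/227, 72/227, 20/227)

This is a birth-death chain on three states, which satisfies detailed balance: π_1 · P_{12} = π_2 · P_{21} and π_2 · P_{23} = π_3 · P_{32}.
From π_1 · 1/5 = π_2 · 3/8: π_2/π_1 = (1/5)/(3/8) = 8/15.
From π_2 · 1/4 = π_3 · 9/10: π_3/π_2 = (1/4)/(9/10) = 5/18.
Take π_1 proportional to 1; then unnormalized π = (1, 8/15, 4/27). Normalize by dividing by the sum 227/135:
  π = (135/227, 72/227, 20/227).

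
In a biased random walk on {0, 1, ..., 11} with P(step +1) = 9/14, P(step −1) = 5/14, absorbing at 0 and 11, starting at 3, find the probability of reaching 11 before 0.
P(hit 11 before 0) = (1 − (5/9)^3) / (1 − (5/9)^11) = 6500054871/7833057871

Let u_k denote P(reach 11 before 0 | start at k). Boundary: u_0 = 0, u_11 = 1. Recurrence: u_k = 9/14·u_{k+1} + 5/14·u_{k-1} for 1 ≤ k ≤ 10. Try u_k = A + B·r^k with r = q/p = (5/14)/(9/14) = 5/9. Substitution satisfies the recurrence; boundary conditions give:
  u_k = (1 − r^k) / (1 − r^N) = (1 − (5/9)^3) / (1 − (5/9)^11) = 6500054871/7833057871.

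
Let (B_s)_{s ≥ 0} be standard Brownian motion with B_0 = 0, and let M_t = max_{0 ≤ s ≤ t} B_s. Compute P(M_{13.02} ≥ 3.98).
P(M_{13.02} ≥ 3.98) = 2·P(B_{13.02} ≥ 3.98) = 2(1 − Φ(3.98/√13.02)) ≈ 0.2700

By the reflection principle for Brownian motion, P(M_t ≥ a) = 2 · P(B_t ≥ a) for a ≥ 0. Since B_t ~ N(0, t), P(B_t ≥ 3.98) = 1 − Φ(3.98/√t) = 1 − Φ(3.98/√13.02) = 1 − Φ(1.1030). So
  P(M_{13.02} ≥ 3.98) = 2(1 − Φ(1.1030)) ≈ 0.2700.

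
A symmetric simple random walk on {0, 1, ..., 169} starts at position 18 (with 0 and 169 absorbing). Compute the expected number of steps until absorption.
E[τ | X_0 = 18] = 2718

Let v_k = E[τ | X_0 = k]. Boundary: v_0 = v_169 = 0. Recurrence: v_k = 1 + (v_{k-1} + v_{k+1})/2 for 1 ≤ k ≤ 168. The particular solution to v_k − (v_{k-1} + v_{k+1})/2 = 1 is v_k = −k^2. Adding homogeneous solution A + B k and matching boundaries gives v_k = k (169 − k). Substituting k = 18: v_18 = 18 · 151 = 2718.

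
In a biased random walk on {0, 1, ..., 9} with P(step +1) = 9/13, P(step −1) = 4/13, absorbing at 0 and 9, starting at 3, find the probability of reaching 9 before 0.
P(hit 9 before 0) = (1 − (4/9)^3) / (1 − (4/9)^9) = 531441/582193

Let u_k denote P(reach 9 before 0 | start at k). Boundary: u_0 = 0, u_9 = 1. Recurrence: u_k = 9/13·u_{k+1} + 4/13·u_{k-1} for 1 ≤ k ≤ 8. Try u_k = A + B·r^k with r = q/p = (4/13)/(9/13) = 4/9. Substitution satisfies the recurrence; boundary conditions give:
  u_k = (1 − r^k) / (1 − r^N) = (1 − (4/9)^3) / (1 − (4/9)^9) = 531441/582193.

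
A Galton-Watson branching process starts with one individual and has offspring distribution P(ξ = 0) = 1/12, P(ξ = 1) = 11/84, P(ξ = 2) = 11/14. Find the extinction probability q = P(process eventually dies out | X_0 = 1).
q = 7/66

The pgf is f(s) = 1/12 + 11/84·s + 11/14·s². The extinction probability q is the smallest fixed point of f in [0, 1]. Setting s = f(s):
  11/14·s² + (11/84 − 1)·s + 1/12 = 0
  11/14·s² − (1/12 + 11/14)·s + 1/12 = 0
which factors as (s − 1)·(11/14·s − 1/12) = 0, giving roots s = 1 and s = (1/12)/(11/14) = 7/66.
Mean offspring μ = 11/84 + 2·11/14 = 143/84 > 1 (supercritical), so q < 1. The extinction probability is the smaller root: q = (1/12)/(11/14) = 7/66.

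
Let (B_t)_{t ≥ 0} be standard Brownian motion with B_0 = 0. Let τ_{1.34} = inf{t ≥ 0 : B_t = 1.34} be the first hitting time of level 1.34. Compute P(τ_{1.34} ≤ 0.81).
P(τ_{1.34} ≤ 0.81) = 2(1 − Φ(1.34/√0.81)) = 2(1 − Φ(1.4889)) ≈ 0.1365

By the reflection principle for standard BM, P(τ_b ≤ t) = 2 · P(B_t ≥ b). Since B_t ~ N(0, t), P(B_t ≥ 1.34) = 1 − Φ(1.34/√t) = 1 − Φ(1.34/√0.81) = 1 − Φ(1.4889) ≈ 0.06826. Doubling: P(τ_{1.34} ≤ 0.81) ≈ 2 · 0.06826 = 0.13652 ≈ 0.1365.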